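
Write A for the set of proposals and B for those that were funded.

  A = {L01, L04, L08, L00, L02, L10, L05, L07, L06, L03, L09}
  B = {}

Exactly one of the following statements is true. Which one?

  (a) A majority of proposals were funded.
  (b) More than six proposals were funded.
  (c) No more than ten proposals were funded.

|A| = 11, |A ∩ B| = 0, |A ∖ B| = 11.
(a) requires |A ∩ B| > |A ∖ B|: false.
(b) requires |A ∩ B| > 6: false.
(c) requires |A ∩ B| ≤ 10: true.

(c)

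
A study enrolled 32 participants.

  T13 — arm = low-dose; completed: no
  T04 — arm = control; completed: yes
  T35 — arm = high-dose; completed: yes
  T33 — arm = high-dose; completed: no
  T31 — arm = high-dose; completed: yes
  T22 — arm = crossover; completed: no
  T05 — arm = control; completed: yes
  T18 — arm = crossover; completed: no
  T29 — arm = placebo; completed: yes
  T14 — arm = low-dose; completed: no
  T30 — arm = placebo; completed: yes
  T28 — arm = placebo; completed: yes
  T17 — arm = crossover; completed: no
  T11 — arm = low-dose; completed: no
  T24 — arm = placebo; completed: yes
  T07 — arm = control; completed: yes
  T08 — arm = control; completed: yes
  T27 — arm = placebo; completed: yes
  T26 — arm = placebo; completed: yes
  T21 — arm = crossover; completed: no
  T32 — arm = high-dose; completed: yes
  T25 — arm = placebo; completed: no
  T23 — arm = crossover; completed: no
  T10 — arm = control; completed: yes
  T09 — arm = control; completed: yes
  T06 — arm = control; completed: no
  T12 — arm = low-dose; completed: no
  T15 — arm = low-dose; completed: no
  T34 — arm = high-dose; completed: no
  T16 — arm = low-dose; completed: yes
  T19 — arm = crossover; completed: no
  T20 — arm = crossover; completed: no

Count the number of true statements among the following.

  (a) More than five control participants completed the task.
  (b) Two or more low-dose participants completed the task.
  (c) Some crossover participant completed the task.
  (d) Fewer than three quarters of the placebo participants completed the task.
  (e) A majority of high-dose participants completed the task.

(a) control: |A| = 7, |A ∩ B| = 6; needs |A ∩ B| > 5 — true.
(b) low-dose: |A| = 6, |A ∩ B| = 1; needs |A ∩ B| ≥ 2 — false.
(c) crossover: |A| = 7, |A ∩ B| = 0; needs A ∩ B ≠ ∅ (|A ∩ B| ≥ 1) — false.
(d) placebo: |A| = 7, |A ∩ B| = 6; needs |A ∩ B| / |A| < 3/4 — false.
(e) high-dose: |A| = 5, |A ∩ B| = 3; needs |A ∩ B| > |A ∖ B| — true.

2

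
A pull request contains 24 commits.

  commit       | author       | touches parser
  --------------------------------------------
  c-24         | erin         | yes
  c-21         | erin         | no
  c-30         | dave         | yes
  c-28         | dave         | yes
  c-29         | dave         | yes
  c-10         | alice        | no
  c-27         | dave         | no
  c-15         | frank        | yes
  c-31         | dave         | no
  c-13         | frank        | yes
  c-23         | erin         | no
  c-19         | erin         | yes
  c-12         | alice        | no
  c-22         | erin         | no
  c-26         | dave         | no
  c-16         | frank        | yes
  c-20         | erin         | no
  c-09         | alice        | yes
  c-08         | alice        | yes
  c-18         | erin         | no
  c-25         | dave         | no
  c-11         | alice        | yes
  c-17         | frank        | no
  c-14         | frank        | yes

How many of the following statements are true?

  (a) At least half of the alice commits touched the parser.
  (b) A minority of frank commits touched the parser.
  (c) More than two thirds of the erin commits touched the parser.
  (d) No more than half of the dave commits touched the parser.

(a) alice: |A| = 5, |A ∩ B| = 3; needs |A ∩ B| ≥ |A ∖ B| — true.
(b) frank: |A| = 5, |A ∩ B| = 4; needs |A ∩ B| < |A ∖ B| — false.
(c) erin: |A| = 7, |A ∩ B| = 2; needs |A ∩ B| / |A| > 2/3 — false.
(d) dave: |A| = 7, |A ∩ B| = 3; needs |A ∩ B| ≤ |A ∖ B| — true.

2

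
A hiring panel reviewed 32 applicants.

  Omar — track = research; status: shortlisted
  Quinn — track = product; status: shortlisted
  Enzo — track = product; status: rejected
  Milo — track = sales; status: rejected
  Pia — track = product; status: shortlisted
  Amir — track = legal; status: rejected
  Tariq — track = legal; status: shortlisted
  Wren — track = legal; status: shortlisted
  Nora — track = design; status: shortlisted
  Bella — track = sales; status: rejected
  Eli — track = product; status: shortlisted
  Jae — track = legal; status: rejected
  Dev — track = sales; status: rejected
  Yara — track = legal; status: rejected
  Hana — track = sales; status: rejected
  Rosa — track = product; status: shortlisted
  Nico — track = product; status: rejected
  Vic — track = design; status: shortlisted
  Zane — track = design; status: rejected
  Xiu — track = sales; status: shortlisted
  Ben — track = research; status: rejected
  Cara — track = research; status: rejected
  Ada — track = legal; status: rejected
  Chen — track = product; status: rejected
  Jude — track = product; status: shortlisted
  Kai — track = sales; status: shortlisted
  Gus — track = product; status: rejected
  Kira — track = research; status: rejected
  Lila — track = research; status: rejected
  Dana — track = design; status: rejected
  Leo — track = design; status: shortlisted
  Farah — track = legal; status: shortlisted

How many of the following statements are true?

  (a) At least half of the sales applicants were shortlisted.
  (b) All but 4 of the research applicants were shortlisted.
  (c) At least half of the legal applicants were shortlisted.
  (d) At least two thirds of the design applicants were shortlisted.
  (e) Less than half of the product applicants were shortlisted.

(a) sales: |A| = 6, |A ∩ B| = 2; needs |A ∩ B| ≥ |A ∖ B| — false.
(b) research: |A| = 5, |A ∩ B| = 1; needs |A ∖ B| = 4 — true.
(c) legal: |A| = 7, |A ∩ B| = 3; needs |A ∩ B| ≥ |A ∖ B| — false.
(d) design: |A| = 5, |A ∩ B| = 3; needs |A ∩ B| / |A| ≥ 2/3 — false.
(e) product: |A| = 9, |A ∩ B| = 5; needs |A ∩ B| < |A ∖ B| — false.

1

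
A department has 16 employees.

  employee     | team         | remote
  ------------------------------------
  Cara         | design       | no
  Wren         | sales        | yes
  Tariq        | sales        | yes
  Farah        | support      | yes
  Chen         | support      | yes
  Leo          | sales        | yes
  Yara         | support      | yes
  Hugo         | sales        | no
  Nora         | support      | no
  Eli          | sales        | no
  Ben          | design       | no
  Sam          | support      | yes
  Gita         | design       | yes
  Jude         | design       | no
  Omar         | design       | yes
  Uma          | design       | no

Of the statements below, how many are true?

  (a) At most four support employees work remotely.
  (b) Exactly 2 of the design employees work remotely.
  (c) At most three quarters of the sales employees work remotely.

(a) support: |A| = 5, |A ∩ B| = 4; needs |A ∩ B| ≤ 4 — true.
(b) design: |A| = 6, |A ∩ B| = 2; needs |A ∩ B| = 2 — true.
(c) sales: |A| = 5, |A ∩ B| = 3; needs |A ∩ B| / |A| ≤ 3/4 — true.

3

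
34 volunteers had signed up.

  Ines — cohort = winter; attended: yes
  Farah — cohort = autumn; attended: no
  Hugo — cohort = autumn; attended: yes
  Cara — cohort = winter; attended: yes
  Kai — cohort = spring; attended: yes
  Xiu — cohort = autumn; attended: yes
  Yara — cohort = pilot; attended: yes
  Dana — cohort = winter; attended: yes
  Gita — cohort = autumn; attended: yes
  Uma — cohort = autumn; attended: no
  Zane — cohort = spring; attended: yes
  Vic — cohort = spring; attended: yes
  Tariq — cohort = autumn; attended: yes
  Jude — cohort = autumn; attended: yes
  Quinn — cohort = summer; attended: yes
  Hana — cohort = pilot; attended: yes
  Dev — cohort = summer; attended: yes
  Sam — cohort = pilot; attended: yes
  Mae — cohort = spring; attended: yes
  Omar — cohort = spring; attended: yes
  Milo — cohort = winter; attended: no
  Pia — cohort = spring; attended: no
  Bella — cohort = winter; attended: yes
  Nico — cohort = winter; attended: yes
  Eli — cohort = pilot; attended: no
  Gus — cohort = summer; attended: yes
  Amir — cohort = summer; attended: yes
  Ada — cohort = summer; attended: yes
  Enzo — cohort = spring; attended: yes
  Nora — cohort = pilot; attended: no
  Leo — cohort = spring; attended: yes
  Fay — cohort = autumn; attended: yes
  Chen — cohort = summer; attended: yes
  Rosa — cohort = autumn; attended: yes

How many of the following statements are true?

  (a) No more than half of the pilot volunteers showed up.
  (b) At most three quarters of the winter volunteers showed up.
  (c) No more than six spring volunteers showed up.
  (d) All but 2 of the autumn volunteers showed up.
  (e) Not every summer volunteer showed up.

1

(a) pilot: |A| = 5, |A ∩ B| = 3; needs |A ∩ B| ≤ |A ∖ B| — false.
(b) winter: |A| = 6, |A ∩ B| = 5; needs |A ∩ B| / |A| ≤ 3/4 — false.
(c) spring: |A| = 8, |A ∩ B| = 7; needs |A ∩ B| ≤ 6 — false.
(d) autumn: |A| = 9, |A ∩ B| = 7; needs |A ∖ B| = 2 — true.
(e) summer: |A| = 6, |A ∩ B| = 6; needs A ⊄ B (|A ∖ B| ≥ 1) — false.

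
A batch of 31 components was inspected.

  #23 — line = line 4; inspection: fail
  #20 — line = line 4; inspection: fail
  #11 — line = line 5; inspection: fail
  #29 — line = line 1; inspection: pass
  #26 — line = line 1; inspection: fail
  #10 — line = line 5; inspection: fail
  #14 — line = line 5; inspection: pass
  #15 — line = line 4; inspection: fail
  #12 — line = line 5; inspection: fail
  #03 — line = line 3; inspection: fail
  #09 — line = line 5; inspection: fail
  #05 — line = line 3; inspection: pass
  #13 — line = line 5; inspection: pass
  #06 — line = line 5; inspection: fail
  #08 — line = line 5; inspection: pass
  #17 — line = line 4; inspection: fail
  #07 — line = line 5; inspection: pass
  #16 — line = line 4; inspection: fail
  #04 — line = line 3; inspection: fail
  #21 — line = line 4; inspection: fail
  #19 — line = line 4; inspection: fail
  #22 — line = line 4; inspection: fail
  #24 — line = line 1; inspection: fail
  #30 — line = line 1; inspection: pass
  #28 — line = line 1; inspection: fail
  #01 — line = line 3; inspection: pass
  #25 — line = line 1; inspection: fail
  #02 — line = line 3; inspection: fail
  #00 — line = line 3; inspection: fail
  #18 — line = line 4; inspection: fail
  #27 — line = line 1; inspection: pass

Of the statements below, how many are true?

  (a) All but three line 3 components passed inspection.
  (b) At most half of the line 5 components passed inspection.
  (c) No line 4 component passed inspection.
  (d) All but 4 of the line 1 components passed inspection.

(a) line 3: |A| = 6, |A ∩ B| = 2; needs |A ∖ B| = 3 — false.
(b) line 5: |A| = 9, |A ∩ B| = 4; needs |A ∩ B| ≤ |A ∖ B| — true.
(c) line 4: |A| = 9, |A ∩ B| = 0; needs A ∩ B = ∅ (|A ∩ B| = 0) — true.
(d) line 1: |A| = 7, |A ∩ B| = 3; needs |A ∖ B| = 4 — true.

3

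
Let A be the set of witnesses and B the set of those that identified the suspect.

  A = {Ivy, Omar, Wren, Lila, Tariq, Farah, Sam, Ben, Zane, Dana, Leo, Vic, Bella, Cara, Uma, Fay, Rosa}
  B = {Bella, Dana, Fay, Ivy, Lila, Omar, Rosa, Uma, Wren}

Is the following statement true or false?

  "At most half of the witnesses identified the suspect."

Truth condition: |A ∩ B| ≤ |A ∖ B|.
|A| = 17, |A ∩ B| = 9, |A ∖ B| = 8.
9 > 8, so the statement is false.

False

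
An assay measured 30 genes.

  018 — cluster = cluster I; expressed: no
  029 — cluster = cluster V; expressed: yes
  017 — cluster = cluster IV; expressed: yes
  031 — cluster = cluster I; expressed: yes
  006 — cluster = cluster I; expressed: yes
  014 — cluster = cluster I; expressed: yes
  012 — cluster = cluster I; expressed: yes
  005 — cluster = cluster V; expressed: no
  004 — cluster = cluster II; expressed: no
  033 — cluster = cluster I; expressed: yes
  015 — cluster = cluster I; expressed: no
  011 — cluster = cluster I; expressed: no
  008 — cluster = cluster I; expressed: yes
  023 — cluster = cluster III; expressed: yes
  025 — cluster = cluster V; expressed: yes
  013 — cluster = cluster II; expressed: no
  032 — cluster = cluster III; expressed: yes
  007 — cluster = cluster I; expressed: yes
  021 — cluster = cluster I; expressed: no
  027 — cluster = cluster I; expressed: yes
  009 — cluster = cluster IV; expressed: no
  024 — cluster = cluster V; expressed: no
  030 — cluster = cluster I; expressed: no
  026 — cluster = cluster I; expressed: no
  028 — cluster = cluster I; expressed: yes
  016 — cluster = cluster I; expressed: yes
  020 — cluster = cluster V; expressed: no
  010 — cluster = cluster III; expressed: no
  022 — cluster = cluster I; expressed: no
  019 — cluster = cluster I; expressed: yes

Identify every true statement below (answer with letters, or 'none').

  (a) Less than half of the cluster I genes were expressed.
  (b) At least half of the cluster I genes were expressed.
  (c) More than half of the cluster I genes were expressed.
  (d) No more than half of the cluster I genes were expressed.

(b), (c)

|A| = 18, |A ∩ B| = 11, |A ∖ B| = 7.
(a) |A ∩ B| < |A ∖ B|: fails.
(b) |A ∩ B| ≥ |A ∖ B|: holds.
(c) |A ∩ B| > |A ∖ B|: holds.
(d) |A ∩ B| ≤ |A ∖ B|: fails.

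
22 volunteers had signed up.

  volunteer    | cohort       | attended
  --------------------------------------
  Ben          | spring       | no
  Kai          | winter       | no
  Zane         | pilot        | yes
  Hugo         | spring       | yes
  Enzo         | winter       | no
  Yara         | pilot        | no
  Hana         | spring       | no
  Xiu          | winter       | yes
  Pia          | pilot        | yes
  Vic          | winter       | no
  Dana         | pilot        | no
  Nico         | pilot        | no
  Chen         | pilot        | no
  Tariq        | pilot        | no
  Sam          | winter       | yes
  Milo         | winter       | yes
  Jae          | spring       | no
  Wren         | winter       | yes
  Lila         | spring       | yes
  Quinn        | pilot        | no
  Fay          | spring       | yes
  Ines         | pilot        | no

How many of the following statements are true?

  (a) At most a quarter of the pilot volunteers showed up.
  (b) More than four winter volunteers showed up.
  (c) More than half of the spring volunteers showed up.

1

(a) pilot: |A| = 9, |A ∩ B| = 2; needs |A ∩ B| / |A| ≤ 1/4 — true.
(b) winter: |A| = 7, |A ∩ B| = 4; needs |A ∩ B| > 4 — false.
(c) spring: |A| = 6, |A ∩ B| = 3; needs |A ∩ B| > |A ∖ B| — false.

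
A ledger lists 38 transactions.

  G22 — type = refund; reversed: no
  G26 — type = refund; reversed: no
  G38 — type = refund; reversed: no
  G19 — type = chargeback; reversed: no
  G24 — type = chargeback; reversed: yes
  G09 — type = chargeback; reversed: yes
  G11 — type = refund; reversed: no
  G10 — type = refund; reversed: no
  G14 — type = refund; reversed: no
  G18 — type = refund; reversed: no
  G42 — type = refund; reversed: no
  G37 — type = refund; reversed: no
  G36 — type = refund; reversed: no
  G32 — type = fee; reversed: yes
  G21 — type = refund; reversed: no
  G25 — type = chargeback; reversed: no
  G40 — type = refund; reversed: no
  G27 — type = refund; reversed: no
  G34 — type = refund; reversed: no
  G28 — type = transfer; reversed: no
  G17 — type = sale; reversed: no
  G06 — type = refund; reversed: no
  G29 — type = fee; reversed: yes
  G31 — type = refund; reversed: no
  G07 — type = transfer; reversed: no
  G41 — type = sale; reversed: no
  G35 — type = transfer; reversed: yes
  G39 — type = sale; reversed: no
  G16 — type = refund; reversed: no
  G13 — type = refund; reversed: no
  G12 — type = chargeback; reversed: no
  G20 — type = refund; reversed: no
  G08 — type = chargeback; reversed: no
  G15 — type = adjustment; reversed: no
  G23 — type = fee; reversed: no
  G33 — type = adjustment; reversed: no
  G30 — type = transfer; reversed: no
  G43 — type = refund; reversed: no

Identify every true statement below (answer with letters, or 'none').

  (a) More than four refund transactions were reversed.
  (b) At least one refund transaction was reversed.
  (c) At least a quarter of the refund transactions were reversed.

none

|A| = 20, |A ∩ B| = 0, |A ∖ B| = 20.
(a) |A ∩ B| > 4: fails.
(b) A ∩ B ≠ ∅ (|A ∩ B| ≥ 1): fails.
(c) |A ∩ B| / |A| ≥ 1/4: fails.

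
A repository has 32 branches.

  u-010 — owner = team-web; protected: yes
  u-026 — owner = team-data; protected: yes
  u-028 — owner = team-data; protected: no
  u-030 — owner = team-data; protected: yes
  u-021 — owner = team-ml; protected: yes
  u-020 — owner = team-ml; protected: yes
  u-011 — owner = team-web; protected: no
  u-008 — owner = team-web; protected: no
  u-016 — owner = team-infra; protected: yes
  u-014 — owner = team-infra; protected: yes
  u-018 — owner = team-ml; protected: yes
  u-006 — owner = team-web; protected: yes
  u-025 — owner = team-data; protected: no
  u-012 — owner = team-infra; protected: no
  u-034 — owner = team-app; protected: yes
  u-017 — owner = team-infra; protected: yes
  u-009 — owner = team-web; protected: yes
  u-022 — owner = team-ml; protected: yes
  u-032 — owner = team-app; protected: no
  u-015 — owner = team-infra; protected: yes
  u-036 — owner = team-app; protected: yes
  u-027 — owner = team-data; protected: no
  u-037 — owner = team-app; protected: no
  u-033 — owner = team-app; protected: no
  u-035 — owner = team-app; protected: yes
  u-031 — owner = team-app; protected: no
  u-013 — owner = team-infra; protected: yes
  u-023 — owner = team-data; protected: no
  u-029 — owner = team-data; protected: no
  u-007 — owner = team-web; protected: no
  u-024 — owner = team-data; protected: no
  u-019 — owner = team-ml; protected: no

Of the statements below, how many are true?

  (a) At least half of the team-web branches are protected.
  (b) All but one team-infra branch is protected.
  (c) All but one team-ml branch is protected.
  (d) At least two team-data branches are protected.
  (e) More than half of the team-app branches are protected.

(a) team-web: |A| = 6, |A ∩ B| = 3; needs |A ∩ B| ≥ |A ∖ B| — true.
(b) team-infra: |A| = 6, |A ∩ B| = 5; needs |A ∖ B| = 1 — true.
(c) team-ml: |A| = 5, |A ∩ B| = 4; needs |A ∖ B| = 1 — true.
(d) team-data: |A| = 8, |A ∩ B| = 2; needs |A ∩ B| ≥ 2 — true.
(e) team-app: |A| = 7, |A ∩ B| = 3; needs |A ∩ B| > |A ∖ B| — false.

4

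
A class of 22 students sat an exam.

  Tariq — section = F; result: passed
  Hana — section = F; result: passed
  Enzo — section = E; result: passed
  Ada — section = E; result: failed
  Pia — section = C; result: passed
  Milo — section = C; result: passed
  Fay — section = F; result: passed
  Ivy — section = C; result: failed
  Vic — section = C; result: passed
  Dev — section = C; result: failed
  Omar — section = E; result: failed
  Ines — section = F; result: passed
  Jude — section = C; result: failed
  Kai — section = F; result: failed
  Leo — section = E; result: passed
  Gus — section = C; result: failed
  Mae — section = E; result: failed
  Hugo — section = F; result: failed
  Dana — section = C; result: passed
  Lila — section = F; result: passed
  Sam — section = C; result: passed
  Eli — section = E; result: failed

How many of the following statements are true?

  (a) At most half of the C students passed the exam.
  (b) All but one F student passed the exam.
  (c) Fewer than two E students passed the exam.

0

(a) C: |A| = 9, |A ∩ B| = 5; needs |A ∩ B| ≤ |A ∖ B| — false.
(b) F: |A| = 7, |A ∩ B| = 5; needs |A ∖ B| = 1 — false.
(c) E: |A| = 6, |A ∩ B| = 2; needs |A ∩ B| < 2 — false.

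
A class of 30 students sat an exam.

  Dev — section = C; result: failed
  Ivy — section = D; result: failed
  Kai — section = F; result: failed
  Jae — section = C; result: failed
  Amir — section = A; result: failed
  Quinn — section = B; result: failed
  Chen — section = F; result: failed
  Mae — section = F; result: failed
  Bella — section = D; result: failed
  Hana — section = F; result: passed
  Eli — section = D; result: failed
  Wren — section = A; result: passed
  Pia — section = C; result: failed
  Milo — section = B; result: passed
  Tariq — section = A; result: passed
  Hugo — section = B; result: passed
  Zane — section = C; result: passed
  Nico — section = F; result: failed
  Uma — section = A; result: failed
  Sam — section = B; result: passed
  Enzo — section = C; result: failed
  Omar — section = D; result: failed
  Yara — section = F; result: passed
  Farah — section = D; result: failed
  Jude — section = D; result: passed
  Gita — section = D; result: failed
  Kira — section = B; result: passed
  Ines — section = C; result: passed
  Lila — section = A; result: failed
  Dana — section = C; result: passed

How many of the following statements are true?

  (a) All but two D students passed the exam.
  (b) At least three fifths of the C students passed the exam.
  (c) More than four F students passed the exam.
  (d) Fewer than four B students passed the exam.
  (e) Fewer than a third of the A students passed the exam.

0

(a) D: |A| = 7, |A ∩ B| = 1; needs |A ∖ B| = 2 — false.
(b) C: |A| = 7, |A ∩ B| = 3; needs |A ∩ B| / |A| ≥ 3/5 — false.
(c) F: |A| = 6, |A ∩ B| = 2; needs |A ∩ B| > 4 — false.
(d) B: |A| = 5, |A ∩ B| = 4; needs |A ∩ B| < 4 — false.
(e) A: |A| = 5, |A ∩ B| = 2; needs |A ∩ B| / |A| < 1/3 — false.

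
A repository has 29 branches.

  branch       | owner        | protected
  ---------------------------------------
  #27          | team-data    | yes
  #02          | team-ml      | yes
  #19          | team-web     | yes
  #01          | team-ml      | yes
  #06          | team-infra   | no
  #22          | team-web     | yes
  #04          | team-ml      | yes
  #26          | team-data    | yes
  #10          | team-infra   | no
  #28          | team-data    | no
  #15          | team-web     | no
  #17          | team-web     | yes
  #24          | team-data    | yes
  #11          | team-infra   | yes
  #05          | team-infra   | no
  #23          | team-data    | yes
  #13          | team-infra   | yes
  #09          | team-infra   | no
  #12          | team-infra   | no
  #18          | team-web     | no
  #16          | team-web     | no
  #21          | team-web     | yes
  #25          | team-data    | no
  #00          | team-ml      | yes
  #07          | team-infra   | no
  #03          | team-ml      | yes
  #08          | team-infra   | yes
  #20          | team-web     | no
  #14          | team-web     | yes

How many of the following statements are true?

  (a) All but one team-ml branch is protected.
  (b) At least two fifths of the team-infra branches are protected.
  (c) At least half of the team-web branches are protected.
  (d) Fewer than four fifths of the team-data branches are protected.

(a) team-ml: |A| = 5, |A ∩ B| = 5; needs |A ∖ B| = 1 — false.
(b) team-infra: |A| = 9, |A ∩ B| = 3; needs |A ∩ B| / |A| ≥ 2/5 — false.
(c) team-web: |A| = 9, |A ∩ B| = 5; needs |A ∩ B| ≥ |A ∖ B| — true.
(d) team-data: |A| = 6, |A ∩ B| = 4; needs |A ∩ B| / |A| < 4/5 — true.

2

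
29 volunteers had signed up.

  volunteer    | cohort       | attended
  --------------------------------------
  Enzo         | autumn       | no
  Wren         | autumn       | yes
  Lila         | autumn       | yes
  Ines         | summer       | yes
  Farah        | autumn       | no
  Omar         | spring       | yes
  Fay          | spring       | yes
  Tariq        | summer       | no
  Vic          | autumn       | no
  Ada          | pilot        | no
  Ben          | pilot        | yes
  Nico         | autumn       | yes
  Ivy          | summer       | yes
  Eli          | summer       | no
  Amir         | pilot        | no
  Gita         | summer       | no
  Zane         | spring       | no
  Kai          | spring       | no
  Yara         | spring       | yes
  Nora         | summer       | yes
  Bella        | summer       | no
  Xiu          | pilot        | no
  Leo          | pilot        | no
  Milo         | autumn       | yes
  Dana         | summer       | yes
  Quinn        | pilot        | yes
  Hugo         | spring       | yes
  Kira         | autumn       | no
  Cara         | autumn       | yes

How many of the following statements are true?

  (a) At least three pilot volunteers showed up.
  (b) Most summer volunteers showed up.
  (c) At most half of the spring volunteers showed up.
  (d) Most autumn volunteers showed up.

1

(a) pilot: |A| = 6, |A ∩ B| = 2; needs |A ∩ B| ≥ 3 — false.
(b) summer: |A| = 8, |A ∩ B| = 4; needs |A ∩ B| > |A ∖ B| — false.
(c) spring: |A| = 6, |A ∩ B| = 4; needs |A ∩ B| ≤ |A ∖ B| — false.
(d) autumn: |A| = 9, |A ∩ B| = 5; needs |A ∩ B| > |A ∖ B| — true.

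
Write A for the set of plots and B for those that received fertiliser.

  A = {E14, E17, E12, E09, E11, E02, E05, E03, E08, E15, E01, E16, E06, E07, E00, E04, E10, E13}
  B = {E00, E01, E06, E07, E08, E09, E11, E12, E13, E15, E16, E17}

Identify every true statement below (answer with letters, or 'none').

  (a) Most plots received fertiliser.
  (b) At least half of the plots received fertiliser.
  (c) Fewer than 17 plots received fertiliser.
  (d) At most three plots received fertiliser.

(a), (b), (c)

|A| = 18, |A ∩ B| = 12, |A ∖ B| = 6.
(a) |A ∩ B| > |A ∖ B|: holds.
(b) |A ∩ B| ≥ |A ∖ B|: holds.
(c) |A ∩ B| < 17: holds.
(d) |A ∩ B| ≤ 3: fails.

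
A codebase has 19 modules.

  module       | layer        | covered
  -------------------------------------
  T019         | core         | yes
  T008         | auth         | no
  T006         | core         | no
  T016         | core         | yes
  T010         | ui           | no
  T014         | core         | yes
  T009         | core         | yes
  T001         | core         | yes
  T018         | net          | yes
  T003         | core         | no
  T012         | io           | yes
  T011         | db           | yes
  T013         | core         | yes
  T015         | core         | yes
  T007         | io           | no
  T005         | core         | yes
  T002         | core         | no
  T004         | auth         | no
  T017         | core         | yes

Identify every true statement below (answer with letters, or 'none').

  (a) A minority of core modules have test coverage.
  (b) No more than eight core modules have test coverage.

|A| = 12, |A ∩ B| = 9, |A ∖ B| = 3.
(a) |A ∩ B| < |A ∖ B|: fails.
(b) |A ∩ B| ≤ 8: fails.

none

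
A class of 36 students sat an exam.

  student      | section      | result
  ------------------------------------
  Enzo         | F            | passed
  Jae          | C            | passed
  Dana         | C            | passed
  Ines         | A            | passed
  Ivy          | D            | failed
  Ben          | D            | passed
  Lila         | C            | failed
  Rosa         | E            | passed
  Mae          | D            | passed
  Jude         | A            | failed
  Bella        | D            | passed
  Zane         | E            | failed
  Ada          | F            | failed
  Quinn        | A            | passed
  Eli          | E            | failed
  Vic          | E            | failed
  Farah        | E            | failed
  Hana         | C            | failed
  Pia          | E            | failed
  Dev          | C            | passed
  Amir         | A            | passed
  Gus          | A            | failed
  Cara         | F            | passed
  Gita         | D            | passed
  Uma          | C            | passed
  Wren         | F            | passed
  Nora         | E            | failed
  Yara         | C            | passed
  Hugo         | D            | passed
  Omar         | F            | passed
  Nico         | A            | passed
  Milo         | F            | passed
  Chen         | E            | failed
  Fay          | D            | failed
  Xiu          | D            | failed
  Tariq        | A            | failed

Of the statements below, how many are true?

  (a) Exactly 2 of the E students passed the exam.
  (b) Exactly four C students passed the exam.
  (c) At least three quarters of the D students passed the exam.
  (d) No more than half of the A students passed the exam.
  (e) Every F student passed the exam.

(a) E: |A| = 8, |A ∩ B| = 1; needs |A ∩ B| = 2 — false.
(b) C: |A| = 7, |A ∩ B| = 5; needs |A ∩ B| = 4 — false.
(c) D: |A| = 8, |A ∩ B| = 5; needs |A ∩ B| / |A| ≥ 3/4 — false.
(d) A: |A| = 7, |A ∩ B| = 4; needs |A ∩ B| ≤ |A ∖ B| — false.
(e) F: |A| = 6, |A ∩ B| = 5; needs A ⊆ B, i.e. every element of A is in B (|A ∖ B| = 0) — false.

0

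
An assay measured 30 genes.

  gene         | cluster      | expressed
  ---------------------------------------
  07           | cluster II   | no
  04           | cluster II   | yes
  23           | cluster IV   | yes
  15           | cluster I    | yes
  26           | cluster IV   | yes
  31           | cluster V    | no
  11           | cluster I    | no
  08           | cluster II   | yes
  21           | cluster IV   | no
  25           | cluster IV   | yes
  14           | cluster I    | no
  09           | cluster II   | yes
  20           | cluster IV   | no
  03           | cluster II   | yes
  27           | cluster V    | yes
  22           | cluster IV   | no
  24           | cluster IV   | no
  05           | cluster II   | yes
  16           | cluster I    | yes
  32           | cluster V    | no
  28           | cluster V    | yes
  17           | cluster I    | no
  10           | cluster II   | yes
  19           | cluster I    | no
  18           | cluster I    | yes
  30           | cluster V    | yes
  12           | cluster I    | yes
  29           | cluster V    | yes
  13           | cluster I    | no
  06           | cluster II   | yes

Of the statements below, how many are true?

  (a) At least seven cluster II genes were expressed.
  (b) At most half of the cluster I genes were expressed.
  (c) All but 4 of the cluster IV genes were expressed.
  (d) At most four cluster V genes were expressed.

(a) cluster II: |A| = 8, |A ∩ B| = 7; needs |A ∩ B| ≥ 7 — true.
(b) cluster I: |A| = 9, |A ∩ B| = 4; needs |A ∩ B| ≤ |A ∖ B| — true.
(c) cluster IV: |A| = 7, |A ∩ B| = 3; needs |A ∖ B| = 4 — true.
(d) cluster V: |A| = 6, |A ∩ B| = 4; needs |A ∩ B| ≤ 4 — true.

4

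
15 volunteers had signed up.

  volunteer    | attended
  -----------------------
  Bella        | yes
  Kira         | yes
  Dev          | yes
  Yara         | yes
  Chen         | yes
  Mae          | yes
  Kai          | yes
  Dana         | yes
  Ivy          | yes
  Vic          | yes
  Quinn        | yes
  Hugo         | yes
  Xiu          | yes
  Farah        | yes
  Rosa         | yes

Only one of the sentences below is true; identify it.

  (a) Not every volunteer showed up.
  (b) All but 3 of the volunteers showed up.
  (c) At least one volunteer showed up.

|A| = 15, |A ∩ B| = 15, |A ∖ B| = 0.
(a) requires A ⊄ B (|A ∖ B| ≥ 1): false.
(b) requires |A ∖ B| = 3: false.
(c) requires A ∩ B ≠ ∅ (|A ∩ B| ≥ 1): true.

(c)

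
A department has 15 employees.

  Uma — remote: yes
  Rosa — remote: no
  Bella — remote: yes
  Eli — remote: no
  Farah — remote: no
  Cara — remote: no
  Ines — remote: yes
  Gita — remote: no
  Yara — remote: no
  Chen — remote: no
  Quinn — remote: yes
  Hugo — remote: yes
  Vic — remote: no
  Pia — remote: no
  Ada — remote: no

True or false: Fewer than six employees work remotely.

'Fewer than six employees work remotely' holds iff |A ∩ B| < 6.
|A| = 15, |A ∩ B| = 5, |A ∖ B| = 10.
|A ∩ B| = 5, so the statement is true.

True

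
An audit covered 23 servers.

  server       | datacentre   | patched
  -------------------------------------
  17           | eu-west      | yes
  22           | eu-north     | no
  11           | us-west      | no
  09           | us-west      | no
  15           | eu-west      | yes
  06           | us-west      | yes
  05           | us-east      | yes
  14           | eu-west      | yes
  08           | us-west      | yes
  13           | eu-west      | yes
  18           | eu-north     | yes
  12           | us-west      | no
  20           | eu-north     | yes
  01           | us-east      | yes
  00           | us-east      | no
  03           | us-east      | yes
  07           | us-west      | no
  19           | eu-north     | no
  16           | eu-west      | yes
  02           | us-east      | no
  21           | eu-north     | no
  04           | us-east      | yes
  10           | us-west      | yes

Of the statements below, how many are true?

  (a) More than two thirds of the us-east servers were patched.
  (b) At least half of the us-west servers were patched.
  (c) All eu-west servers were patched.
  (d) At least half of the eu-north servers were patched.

1

(a) us-east: |A| = 6, |A ∩ B| = 4; needs |A ∩ B| / |A| > 2/3 — false.
(b) us-west: |A| = 7, |A ∩ B| = 3; needs |A ∩ B| ≥ |A ∖ B| — false.
(c) eu-west: |A| = 5, |A ∩ B| = 5; needs A ⊆ B, i.e. every element of A is in B (|A ∖ B| = 0) — true.
(d) eu-north: |A| = 5, |A ∩ B| = 2; needs |A ∩ B| ≥ |A ∖ B| — false.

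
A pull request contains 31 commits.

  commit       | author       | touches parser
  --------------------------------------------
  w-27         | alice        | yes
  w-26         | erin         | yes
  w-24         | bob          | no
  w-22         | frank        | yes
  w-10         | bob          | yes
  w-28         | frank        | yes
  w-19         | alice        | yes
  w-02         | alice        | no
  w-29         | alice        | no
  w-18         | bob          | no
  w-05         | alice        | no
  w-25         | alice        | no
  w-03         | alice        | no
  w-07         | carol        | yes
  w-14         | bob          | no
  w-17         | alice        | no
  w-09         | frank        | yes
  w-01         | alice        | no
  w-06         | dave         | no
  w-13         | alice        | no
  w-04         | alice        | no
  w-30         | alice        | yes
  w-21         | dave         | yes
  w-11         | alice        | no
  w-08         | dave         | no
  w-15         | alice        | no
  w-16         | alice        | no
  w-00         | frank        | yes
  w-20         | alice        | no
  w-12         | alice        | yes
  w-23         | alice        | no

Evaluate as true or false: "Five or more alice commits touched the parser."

The determiner here denotes the relation: |A ∩ B| ≥ 5.
|A| = 18, |A ∩ B| = 4, |A ∖ B| = 14.
|A ∩ B| = 4, so the statement is false.

False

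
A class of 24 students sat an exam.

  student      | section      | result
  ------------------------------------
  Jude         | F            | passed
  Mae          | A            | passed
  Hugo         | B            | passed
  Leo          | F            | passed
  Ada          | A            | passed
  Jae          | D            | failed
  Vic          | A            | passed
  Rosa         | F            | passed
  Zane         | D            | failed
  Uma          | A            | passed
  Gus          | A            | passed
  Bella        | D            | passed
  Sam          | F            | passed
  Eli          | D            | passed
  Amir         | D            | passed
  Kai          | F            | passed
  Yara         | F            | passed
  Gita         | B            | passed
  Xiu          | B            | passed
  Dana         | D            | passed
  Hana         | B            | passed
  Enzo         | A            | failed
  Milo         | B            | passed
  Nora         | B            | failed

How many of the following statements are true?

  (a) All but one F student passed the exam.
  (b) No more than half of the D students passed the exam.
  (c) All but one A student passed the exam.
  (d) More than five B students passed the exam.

1

(a) F: |A| = 6, |A ∩ B| = 6; needs |A ∖ B| = 1 — false.
(b) D: |A| = 6, |A ∩ B| = 4; needs |A ∩ B| ≤ |A ∖ B| — false.
(c) A: |A| = 6, |A ∩ B| = 5; needs |A ∖ B| = 1 — true.
(d) B: |A| = 6, |A ∩ B| = 5; needs |A ∩ B| > 5 — false.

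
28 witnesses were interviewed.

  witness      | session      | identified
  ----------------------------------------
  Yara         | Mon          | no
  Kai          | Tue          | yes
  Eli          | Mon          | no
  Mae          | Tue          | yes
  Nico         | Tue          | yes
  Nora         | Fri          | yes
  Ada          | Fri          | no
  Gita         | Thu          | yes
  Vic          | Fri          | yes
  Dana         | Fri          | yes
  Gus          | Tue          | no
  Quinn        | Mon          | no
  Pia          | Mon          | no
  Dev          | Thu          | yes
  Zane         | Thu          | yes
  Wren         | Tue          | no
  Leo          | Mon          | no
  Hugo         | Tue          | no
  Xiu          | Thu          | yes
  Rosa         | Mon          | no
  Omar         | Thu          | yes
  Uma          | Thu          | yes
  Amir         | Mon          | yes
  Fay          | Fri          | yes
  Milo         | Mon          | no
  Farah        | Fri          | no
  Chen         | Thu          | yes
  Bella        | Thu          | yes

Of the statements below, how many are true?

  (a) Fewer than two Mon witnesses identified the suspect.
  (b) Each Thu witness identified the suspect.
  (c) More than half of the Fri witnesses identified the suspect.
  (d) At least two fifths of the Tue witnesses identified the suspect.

(a) Mon: |A| = 8, |A ∩ B| = 1; needs |A ∩ B| < 2 — true.
(b) Thu: |A| = 8, |A ∩ B| = 8; needs A ⊆ B, i.e. every element of A is in B (|A ∖ B| = 0) — true.
(c) Fri: |A| = 6, |A ∩ B| = 4; needs |A ∩ B| > |A ∖ B| — true.
(d) Tue: |A| = 6, |A ∩ B| = 3; needs |A ∩ B| / |A| ≥ 2/5 — true.

4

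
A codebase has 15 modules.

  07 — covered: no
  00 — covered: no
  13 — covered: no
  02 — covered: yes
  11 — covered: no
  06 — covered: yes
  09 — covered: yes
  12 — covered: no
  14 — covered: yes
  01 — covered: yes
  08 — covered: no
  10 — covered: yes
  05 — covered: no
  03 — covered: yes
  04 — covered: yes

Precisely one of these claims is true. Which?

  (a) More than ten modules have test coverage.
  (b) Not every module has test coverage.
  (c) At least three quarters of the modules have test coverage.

(b)

|A| = 15, |A ∩ B| = 8, |A ∖ B| = 7.
(a) requires |A ∩ B| > 10: false.
(b) requires A ⊄ B (|A ∖ B| ≥ 1): true.
(c) requires |A ∩ B| / |A| ≥ 3/4: false.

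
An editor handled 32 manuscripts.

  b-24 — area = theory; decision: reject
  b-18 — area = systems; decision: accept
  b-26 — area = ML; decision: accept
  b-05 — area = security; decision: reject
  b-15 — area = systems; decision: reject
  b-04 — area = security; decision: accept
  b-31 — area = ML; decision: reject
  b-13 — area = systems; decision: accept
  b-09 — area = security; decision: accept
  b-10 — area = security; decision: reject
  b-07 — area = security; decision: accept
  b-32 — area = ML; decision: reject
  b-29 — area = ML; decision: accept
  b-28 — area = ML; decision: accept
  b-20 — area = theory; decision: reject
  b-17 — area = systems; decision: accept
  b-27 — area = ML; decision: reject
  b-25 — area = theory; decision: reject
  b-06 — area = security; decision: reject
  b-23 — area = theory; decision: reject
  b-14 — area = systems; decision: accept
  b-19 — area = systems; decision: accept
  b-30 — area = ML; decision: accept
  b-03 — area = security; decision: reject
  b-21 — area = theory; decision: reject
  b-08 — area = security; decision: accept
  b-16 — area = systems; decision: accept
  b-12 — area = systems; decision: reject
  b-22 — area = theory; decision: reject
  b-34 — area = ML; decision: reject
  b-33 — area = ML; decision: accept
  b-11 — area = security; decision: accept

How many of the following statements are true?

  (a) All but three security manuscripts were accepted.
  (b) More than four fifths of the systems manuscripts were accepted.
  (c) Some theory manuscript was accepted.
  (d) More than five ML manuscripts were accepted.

0

(a) security: |A| = 9, |A ∩ B| = 5; needs |A ∖ B| = 3 — false.
(b) systems: |A| = 8, |A ∩ B| = 6; needs |A ∩ B| / |A| > 4/5 — false.
(c) theory: |A| = 6, |A ∩ B| = 0; needs A ∩ B ≠ ∅ (|A ∩ B| ≥ 1) — false.
(d) ML: |A| = 9, |A ∩ B| = 5; needs |A ∩ B| > 5 — false.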